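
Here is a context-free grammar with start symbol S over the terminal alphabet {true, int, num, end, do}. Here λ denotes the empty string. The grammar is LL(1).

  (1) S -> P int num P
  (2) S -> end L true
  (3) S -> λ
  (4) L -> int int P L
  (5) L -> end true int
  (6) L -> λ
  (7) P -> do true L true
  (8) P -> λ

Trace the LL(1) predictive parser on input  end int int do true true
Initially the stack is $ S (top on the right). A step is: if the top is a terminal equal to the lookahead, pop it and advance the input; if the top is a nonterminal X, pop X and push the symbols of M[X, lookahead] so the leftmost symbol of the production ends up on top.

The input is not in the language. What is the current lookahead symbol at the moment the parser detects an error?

step 1: stack=$ S  input=end int int do true true $  — expand S -> end L true
step 2: stack=$ true L end  input=end int int do true true $  — match end
step 3: stack=$ true L  input=int int do true true $  — expand L -> int int P L
step 4: stack=$ true L P int int  input=int int do true true $  — match int
step 5: stack=$ true L P int  input=int do true true $  — match int
step 6: stack=$ true L P  input=do true true $  — expand P -> do true L true
step 7: stack=$ true L true L true do  input=do true true $  — match do
step 8: stack=$ true L true L true  input=true true $  — match true
step 9: stack=$ true L true L  input=true $  — expand L -> λ
step 10: stack=$ true L true  input=true $  — match true
step 11: stack=$ true L  input=$  — error: M[L, $] is empty

$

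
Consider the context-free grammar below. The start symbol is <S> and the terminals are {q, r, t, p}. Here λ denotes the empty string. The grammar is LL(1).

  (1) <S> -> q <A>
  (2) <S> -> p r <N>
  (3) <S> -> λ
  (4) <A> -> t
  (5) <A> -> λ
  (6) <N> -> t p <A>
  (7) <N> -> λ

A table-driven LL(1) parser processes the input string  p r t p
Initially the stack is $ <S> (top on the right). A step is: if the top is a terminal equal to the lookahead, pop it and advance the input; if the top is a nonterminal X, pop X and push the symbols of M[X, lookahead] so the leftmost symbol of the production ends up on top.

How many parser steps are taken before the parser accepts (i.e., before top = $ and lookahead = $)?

     Stack      Input      Action
  1  $ <S>      p r t p $  expand <S> -> p r <N>
  2  $ <N> r p  p r t p $  match p
  3  $ <N> r    r t p $    match r
  4  $ <N>      t p $      expand <N> -> t p <A>
  5  $ <A> p t  t p $      match t
  6  $ <A> p    p $        match p
  7  $ <A>      $          expand <A> -> λ
Accept reached after 7 steps.

7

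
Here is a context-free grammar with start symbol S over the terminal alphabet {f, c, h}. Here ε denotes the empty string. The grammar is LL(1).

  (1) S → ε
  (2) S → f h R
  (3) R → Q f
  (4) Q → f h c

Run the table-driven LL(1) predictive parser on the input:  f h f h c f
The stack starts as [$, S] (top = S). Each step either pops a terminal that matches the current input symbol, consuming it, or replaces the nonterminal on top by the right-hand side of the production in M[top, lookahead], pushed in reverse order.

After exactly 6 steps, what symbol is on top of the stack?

h

     Stack      Input          Action
  1  $ S        f h f h c f $  expand S → f h R
  2  $ R h f    f h f h c f $  match f
  3  $ R h      h f h c f $    match h
  4  $ R        f h c f $      expand R → Q f
  5  $ f Q      f h c f $      expand Q → f h c
  6  $ f c h f  f h c f $      match f
Stack after step 6: $ f c h (top = h).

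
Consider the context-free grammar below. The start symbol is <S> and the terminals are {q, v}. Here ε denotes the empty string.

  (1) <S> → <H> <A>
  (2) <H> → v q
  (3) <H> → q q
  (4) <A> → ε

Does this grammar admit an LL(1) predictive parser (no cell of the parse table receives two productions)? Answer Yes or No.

FIRST(<S>) = {q, v}
FIRST(<H>) = {q, v}
FIRST(<A>) = {ε}
FOLLOW(<S>) = {$}
FOLLOW(<H>) = {$}
FOLLOW(<A>) = {$}
Each cell of M receives at most one production.

Yes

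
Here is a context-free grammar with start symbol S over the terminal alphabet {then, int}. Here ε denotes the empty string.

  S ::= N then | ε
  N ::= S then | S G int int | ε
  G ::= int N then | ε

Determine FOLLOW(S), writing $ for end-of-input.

FIRST(G) = {ε, int}
FIRST(S) = {ε, int, then}  (via N then)
FIRST(N) = {ε, int, then}  (via S then, S G int int)
FOLLOW(S) includes $ since S is the start symbol.
FOLLOW(S): in N::=S then, S is followed by then with FIRST {then}; in N::=S G int int, S is followed by G int int with FIRST {int}. Thus FOLLOW(S) = {$, int, then}.
FOLLOW(N): in S::=N then, N is followed by then with FIRST {then}; in G::=int N then, N is followed by then with FIRST {then}. Thus FOLLOW(N) = {then}.
FOLLOW(G): in N::=S G int int, G is followed by int int with FIRST {int}. Thus FOLLOW(G) = {int}.

{$, int, then}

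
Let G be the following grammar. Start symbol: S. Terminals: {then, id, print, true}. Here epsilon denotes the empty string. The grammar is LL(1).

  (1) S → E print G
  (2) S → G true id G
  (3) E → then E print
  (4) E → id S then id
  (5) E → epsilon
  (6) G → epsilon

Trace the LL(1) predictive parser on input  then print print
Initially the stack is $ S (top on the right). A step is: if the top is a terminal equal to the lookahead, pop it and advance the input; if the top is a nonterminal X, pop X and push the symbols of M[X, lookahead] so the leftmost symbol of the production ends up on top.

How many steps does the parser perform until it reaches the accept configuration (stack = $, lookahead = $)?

7

step 1: stack=$ S  input=then print print $  — expand S → E print G
step 2: stack=$ G print E  input=then print print $  — expand E → then E print
step 3: stack=$ G print print E then  input=then print print $  — match then
step 4: stack=$ G print print E  input=print print $  — expand E → epsilon
step 5: stack=$ G print print  input=print print $  — match print
step 6: stack=$ G print  input=print $  — match print
step 7: stack=$ G  input=$  — expand G → epsilon
Accept reached after 7 steps.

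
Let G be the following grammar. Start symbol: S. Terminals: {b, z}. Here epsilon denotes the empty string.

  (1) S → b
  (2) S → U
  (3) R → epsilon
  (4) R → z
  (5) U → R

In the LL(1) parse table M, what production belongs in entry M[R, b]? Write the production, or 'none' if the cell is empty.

FIRST(R): from R→epsilon we get {epsilon}; from R→z we get {z}. So FIRST(R) = {epsilon, z}.
FIRST(U): from U→R we get {epsilon, z}. So FIRST(U) = {epsilon, z}.
FIRST(S): from S→b we get {b}; from S→U we get {epsilon, z}. So FIRST(S) = {epsilon, b, z}.
FOLLOW(S) includes $ since S is the start symbol.
FOLLOW(U): in S→U, the suffix after U is empty, so FOLLOW(U) ⊇ FOLLOW(S) = {$}. Thus FOLLOW(U) = {$}.
FOLLOW(R): in U→R, the suffix after R is empty, so FOLLOW(R) ⊇ FOLLOW(U) = {$}. Thus FOLLOW(R) = {$}.
For R → epsilon: FIRST(epsilon) = {epsilon}, so it goes in M[R, t] for t ∈ {}; since epsilon ∈ FIRST, also for every t ∈ FOLLOW(R) = {$}.
For R → z: FIRST(z) = {z}, so it goes in M[R, t] for t ∈ {z}.
None of these place a production in M[R, b].

none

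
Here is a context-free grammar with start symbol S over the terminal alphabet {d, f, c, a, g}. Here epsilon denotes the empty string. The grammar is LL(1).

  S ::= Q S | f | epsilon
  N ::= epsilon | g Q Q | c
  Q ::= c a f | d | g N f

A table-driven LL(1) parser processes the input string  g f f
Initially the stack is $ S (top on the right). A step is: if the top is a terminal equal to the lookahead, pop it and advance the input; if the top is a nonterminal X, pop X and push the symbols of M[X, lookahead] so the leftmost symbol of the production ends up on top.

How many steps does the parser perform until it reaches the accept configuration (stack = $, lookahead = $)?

7

step 1: stack=$ S  input=g f f $  — expand S ::= Q S
step 2: stack=$ S Q  input=g f f $  — expand Q ::= g N f
step 3: stack=$ S f N g  input=g f f $  — match g
step 4: stack=$ S f N  input=f f $  — expand N ::= epsilon
step 5: stack=$ S f  input=f f $  — match f
step 6: stack=$ S  input=f $  — expand S ::= f
step 7: stack=$ f  input=f $  — match f
Accept reached after 7 steps.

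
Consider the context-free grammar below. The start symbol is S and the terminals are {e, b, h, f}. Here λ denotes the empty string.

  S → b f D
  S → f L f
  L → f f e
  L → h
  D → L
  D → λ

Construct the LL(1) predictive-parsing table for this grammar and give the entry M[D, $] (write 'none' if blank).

FIRST(S): from S→b f D we get {b}; from S→f L f we get {f}. So FIRST(S) = {b, f}.
FIRST(L): from L→f f e we get {f}; from L→h we get {h}. So FIRST(L) = {f, h}.
FIRST(D): from D→L we get {f, h}; from D→λ we get {λ}. So FIRST(D) = {λ, f, h}.
FOLLOW(S) includes $ since S is the start symbol.
FOLLOW(S): S appears on no right-hand side. Thus FOLLOW(S) = {$}.
FOLLOW(D): in S→b f D, the suffix after D is empty, so FOLLOW(D) ⊇ FOLLOW(S) = {$}. Thus FOLLOW(D) = {$}.
For D → L: FIRST(L) = {f, h}, so it goes in M[D, t] for t ∈ {f, h}.
For D → λ: FIRST(λ) = {λ}, so it goes in M[D, t] for t ∈ {}; since λ ∈ FIRST, also for every t ∈ FOLLOW(D) = {$}.

D → λ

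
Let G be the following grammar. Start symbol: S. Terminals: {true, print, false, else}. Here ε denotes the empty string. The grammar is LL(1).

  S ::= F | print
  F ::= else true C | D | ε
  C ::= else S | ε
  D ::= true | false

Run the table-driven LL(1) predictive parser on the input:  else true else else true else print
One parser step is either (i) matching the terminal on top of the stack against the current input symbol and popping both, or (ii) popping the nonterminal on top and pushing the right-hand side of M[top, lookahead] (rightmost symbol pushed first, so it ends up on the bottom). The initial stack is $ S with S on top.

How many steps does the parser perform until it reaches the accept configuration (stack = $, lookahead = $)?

14

      Stack          Input                                  Action
   1  $ S            else true else else true else print $  expand S ::= F
   2  $ F            else true else else true else print $  expand F ::= else true C
   3  $ C true else  else true else else true else print $  match else
   4  $ C true       true else else true else print $       match true
   5  $ C            else else true else print $            expand C ::= else S
   6  $ S else       else else true else print $            match else
   7  $ S            else true else print $                 expand S ::= F
   8  $ F            else true else print $                 expand F ::= else true C
   9  $ C true else  else true else print $                 match else
  10  $ C true       true else print $                      match true
  11  $ C            else print $                           expand C ::= else S
  12  $ S else       else print $                           match else
  13  $ S            print $                                expand S ::= print
  14  $ print        print $                                match print
Accept reached after 14 steps.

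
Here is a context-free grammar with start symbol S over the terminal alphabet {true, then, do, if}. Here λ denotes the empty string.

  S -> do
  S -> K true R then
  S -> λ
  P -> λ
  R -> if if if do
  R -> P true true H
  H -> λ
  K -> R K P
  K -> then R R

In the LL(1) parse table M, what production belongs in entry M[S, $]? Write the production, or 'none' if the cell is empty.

S -> λ

FIRST(P) = {λ}
FIRST(H) = {λ}
FIRST(R) = {if, true}  (via P true true H)
FIRST(K) = {if, then, true}  (via R K P)
FIRST(S) = {λ, do, if, then, true}  (via K true R then)
FOLLOW(S) includes $ since S is the start symbol.
FOLLOW(S): S appears on no right-hand side. Thus FOLLOW(S) = {$}.
For S -> do: FIRST(do) = {do}, so it goes in M[S, t] for t ∈ {do}.
For S -> K true R then: FIRST(K true R then) = {if, then, true}, so it goes in M[S, t] for t ∈ {if, then, true}.
For S -> λ: FIRST(λ) = {λ}, so it goes in M[S, t] for t ∈ {}; since λ ∈ FIRST, also for every t ∈ FOLLOW(S) = {$}.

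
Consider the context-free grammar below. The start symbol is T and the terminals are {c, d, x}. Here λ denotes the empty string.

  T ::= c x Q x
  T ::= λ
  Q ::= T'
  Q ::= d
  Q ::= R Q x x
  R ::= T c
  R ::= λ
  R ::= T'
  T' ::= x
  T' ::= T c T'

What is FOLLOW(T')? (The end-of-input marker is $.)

FIRST(T) = {λ, c}
FIRST(T') = {c, x}  (via T c T')
FIRST(R) = {λ, c, x}  (via T c, T')
FIRST(Q) = {c, d, x}  (via T', R Q x x)
FOLLOW(T) includes $ since T is the start symbol.
FOLLOW(T): in R::=T c, T is followed by c with FIRST {c}; in T'::=T c T', T is followed by c T' with FIRST {c}. Thus FOLLOW(T) = {$, c}.
FOLLOW(Q): in T::=c x Q x, Q is followed by x with FIRST {x}; in Q::=R Q x x, Q is followed by x x with FIRST {x}. Thus FOLLOW(Q) = {x}.
FOLLOW(R): in Q::=R Q x x, R is followed by Q x x with FIRST {c, d, x}. Thus FOLLOW(R) = {c, d, x}.
FOLLOW(T'): in Q::=T', the suffix after T' is empty, so FOLLOW(T') ⊇ FOLLOW(Q) = {x}; in R::=T', the suffix after T' is empty, so FOLLOW(T') ⊇ FOLLOW(R) = {c, d, x}; in T'::=T c T', the suffix after T' is empty (adds nothing new). Thus FOLLOW(T') = {c, d, x}.

{c, d, x}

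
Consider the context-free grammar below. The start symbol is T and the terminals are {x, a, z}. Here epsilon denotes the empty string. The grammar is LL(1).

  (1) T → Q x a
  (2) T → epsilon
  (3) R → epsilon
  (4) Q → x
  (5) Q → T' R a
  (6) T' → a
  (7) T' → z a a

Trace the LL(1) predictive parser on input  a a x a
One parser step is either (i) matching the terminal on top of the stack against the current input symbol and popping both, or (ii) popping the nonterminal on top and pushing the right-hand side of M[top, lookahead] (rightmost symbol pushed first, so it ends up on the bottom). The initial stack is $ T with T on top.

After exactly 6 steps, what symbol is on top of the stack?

x

     Stack         Input      Action
  1  $ T           a a x a $  expand T → Q x a
  2  $ a x Q       a a x a $  expand Q → T' R a
  3  $ a x a R T'  a a x a $  expand T' → a
  4  $ a x a R a   a a x a $  match a
  5  $ a x a R     a x a $    expand R → epsilon
  6  $ a x a       a x a $    match a
Stack after step 6: $ a x (top = x).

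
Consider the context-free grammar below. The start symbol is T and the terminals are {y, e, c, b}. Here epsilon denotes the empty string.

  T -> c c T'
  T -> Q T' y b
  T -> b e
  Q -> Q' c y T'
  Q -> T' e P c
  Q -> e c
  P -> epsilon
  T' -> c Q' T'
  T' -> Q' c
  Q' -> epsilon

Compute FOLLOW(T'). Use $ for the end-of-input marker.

{$, c, e, y}

FIRST(P) = {epsilon}
FIRST(Q') = {epsilon}
FIRST(T') = {c}  (via Q' c)
FIRST(Q) = {c, e}  (via Q' c y T', T' e P c)
FIRST(T) = {b, c, e}  (via Q T' y b)
FOLLOW(T) includes $ since T is the start symbol.
FOLLOW(T): T appears on no right-hand side. Thus FOLLOW(T) = {$}.
FOLLOW(Q): in T->Q T' y b, Q is followed by T' y b with FIRST {c}. Thus FOLLOW(Q) = {c}.
FOLLOW(P): in Q->T' e P c, P is followed by c with FIRST {c}. Thus FOLLOW(P) = {c}.
FOLLOW(T'): in T->c c T', the suffix after T' is empty, so FOLLOW(T') ⊇ FOLLOW(T) = {$}; in T->Q T' y b, T' is followed by y b with FIRST {y}; in Q->Q' c y T', the suffix after T' is empty, so FOLLOW(T') ⊇ FOLLOW(Q) = {c}; in Q->T' e P c, T' is followed by e P c with FIRST {e}; in T'->c Q' T', the suffix after T' is empty (adds nothing new). Thus FOLLOW(T') = {$, c, e, y}.
FOLLOW(Q'): in Q->Q' c y T', Q' is followed by c y T' with FIRST {c}; in T'->c Q' T', Q' is followed by T' with FIRST {c}; in T'->Q' c, Q' is followed by c with FIRST {c}. Thus FOLLOW(Q') = {c}.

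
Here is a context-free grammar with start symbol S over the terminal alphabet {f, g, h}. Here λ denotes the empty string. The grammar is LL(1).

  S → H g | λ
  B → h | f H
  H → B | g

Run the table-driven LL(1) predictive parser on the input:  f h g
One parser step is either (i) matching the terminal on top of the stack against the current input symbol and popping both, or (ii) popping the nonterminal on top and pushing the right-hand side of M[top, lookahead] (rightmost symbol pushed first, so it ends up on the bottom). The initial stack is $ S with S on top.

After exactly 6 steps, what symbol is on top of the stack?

h

step 1: stack=$ S  input=f h g $  — expand S → H g
step 2: stack=$ g H  input=f h g $  — expand H → B
step 3: stack=$ g B  input=f h g $  — expand B → f H
step 4: stack=$ g H f  input=f h g $  — match f
step 5: stack=$ g H  input=h g $  — expand H → B
step 6: stack=$ g B  input=h g $  — expand B → h
Stack after step 6: $ g h (top = h).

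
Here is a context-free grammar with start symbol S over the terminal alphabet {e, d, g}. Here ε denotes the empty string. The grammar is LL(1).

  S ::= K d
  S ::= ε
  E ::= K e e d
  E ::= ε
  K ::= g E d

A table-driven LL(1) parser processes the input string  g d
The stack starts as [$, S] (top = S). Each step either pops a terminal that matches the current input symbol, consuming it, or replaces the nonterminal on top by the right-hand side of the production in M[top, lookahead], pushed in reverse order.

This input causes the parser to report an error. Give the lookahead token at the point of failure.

$

step 1: stack=$ S  input=g d $  — expand S ::= K d
step 2: stack=$ d K  input=g d $  — expand K ::= g E d
step 3: stack=$ d d E g  input=g d $  — match g
step 4: stack=$ d d E  input=d $  — expand E ::= ε
step 5: stack=$ d d  input=d $  — match d
step 6: stack=$ d  input=$  — error: top is terminal d but lookahead is $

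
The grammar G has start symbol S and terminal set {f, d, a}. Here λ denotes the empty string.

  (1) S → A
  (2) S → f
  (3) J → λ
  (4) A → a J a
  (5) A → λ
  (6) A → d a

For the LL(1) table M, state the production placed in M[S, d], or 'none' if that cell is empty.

FIRST(J) = {λ}
FIRST(A) = {λ, a, d}
FIRST(S) = {λ, a, d, f}  (via A)
FOLLOW(S) includes $ since S is the start symbol.
FOLLOW(S): S appears on no right-hand side. Thus FOLLOW(S) = {$}.
For S → A: FIRST(A) = {λ, a, d}, so it goes in M[S, t] for t ∈ {a, d}; since λ ∈ FIRST, also for every t ∈ FOLLOW(S) = {$}.
For S → f: FIRST(f) = {f}, so it goes in M[S, t] for t ∈ {f}.

S → A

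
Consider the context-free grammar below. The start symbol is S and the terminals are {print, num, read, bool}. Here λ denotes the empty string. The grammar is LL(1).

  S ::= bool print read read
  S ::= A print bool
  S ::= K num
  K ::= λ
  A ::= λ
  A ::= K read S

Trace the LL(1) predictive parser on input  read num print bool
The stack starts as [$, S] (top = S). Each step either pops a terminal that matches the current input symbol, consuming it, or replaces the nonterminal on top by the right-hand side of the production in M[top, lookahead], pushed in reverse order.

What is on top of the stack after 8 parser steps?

step 1: stack=$ S  input=read num print bool $  — expand S ::= A print bool
step 2: stack=$ bool print A  input=read num print bool $  — expand A ::= K read S
step 3: stack=$ bool print S read K  input=read num print bool $  — expand K ::= λ
step 4: stack=$ bool print S read  input=read num print bool $  — match read
step 5: stack=$ bool print S  input=num print bool $  — expand S ::= K num
step 6: stack=$ bool print num K  input=num print bool $  — expand K ::= λ
step 7: stack=$ bool print num  input=num print bool $  — match num
step 8: stack=$ bool print  input=print bool $  — match print
Stack after step 8: $ bool (top = bool).

bool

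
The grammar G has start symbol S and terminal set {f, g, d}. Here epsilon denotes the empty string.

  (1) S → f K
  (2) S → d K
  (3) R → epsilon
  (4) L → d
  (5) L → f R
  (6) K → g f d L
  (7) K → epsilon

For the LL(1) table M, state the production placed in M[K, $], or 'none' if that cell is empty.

FIRST(S): from S→f K we get {f}; from S→d K we get {d}. So FIRST(S) = {d, f}.
FIRST(R): from R→epsilon we get {epsilon}. So FIRST(R) = {epsilon}.
FIRST(L): from L→d we get {d}; from L→f R we get {f}. So FIRST(L) = {d, f}.
FIRST(K): from K→g f d L we get {g}; from K→epsilon we get {epsilon}. So FIRST(K) = {epsilon, g}.
FOLLOW(S) includes $ since S is the start symbol.
FOLLOW(S): S appears on no right-hand side. Thus FOLLOW(S) = {$}.
FOLLOW(K): in S→f K, the suffix after K is empty, so FOLLOW(K) ⊇ FOLLOW(S) = {$}; in S→d K, the suffix after K is empty, so FOLLOW(K) ⊇ FOLLOW(S) = {$}. Thus FOLLOW(K) = {$}.
For K → g f d L: FIRST(g f d L) = {g}, so it goes in M[K, t] for t ∈ {g}.
For K → epsilon: FIRST(epsilon) = {epsilon}, so it goes in M[K, t] for t ∈ {}; since epsilon ∈ FIRST, also for every t ∈ FOLLOW(K) = {$}.

K → epsilon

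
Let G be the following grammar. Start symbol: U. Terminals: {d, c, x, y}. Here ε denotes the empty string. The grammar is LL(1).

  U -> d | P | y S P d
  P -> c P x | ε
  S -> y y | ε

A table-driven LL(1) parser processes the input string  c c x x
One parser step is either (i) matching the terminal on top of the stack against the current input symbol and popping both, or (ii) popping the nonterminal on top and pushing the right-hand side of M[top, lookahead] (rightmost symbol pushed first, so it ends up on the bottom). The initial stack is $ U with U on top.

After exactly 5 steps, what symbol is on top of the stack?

P

step 1: stack=$ U  input=c c x x $  — expand U -> P
step 2: stack=$ P  input=c c x x $  — expand P -> c P x
step 3: stack=$ x P c  input=c c x x $  — match c
step 4: stack=$ x P  input=c x x $  — expand P -> c P x
step 5: stack=$ x x P c  input=c x x $  — match c
Stack after step 5: $ x x P (top = P).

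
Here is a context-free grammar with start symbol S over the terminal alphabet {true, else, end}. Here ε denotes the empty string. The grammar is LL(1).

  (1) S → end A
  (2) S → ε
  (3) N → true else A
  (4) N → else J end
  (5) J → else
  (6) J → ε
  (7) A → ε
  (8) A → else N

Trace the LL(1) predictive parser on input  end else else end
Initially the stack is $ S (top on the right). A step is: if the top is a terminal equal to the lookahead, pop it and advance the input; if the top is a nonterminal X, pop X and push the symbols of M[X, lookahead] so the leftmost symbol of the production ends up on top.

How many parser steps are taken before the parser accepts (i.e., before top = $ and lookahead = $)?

8

step 1: stack=$ S  input=end else else end $  — expand S → end A
step 2: stack=$ A end  input=end else else end $  — match end
step 3: stack=$ A  input=else else end $  — expand A → else N
step 4: stack=$ N else  input=else else end $  — match else
step 5: stack=$ N  input=else end $  — expand N → else J end
step 6: stack=$ end J else  input=else end $  — match else
step 7: stack=$ end J  input=end $  — expand J → ε
step 8: stack=$ end  input=end $  — match end
Accept reached after 8 steps.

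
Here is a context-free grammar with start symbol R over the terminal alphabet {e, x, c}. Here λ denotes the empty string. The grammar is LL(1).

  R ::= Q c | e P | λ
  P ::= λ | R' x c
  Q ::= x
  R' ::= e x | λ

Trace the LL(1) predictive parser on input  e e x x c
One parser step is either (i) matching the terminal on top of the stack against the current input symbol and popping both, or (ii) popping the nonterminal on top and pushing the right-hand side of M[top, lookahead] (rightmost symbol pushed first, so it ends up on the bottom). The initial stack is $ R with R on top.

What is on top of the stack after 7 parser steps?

     Stack      Input        Action
  1  $ R        e e x x c $  expand R ::= e P
  2  $ P e      e e x x c $  match e
  3  $ P        e x x c $    expand P ::= R' x c
  4  $ c x R'   e x x c $    expand R' ::= e x
  5  $ c x x e  e x x c $    match e
  6  $ c x x    x x c $      match x
  7  $ c x      x c $        match x
Stack after step 7: $ c (top = c).

c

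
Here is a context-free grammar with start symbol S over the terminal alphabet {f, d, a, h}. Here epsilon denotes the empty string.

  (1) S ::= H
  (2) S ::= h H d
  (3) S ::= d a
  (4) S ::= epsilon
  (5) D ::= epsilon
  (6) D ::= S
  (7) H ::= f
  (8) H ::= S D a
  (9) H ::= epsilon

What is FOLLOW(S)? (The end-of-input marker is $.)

FIRST(S) = {epsilon, a, d, f, h}  (via H)
FIRST(D) = {epsilon, a, d, f, h}  (via S)
FIRST(H) = {epsilon, a, d, f, h}  (via S D a)
FOLLOW(S) includes $ since S is the start symbol.
FOLLOW(D): in H::=S D a, D is followed by a with FIRST {a}. Thus FOLLOW(D) = {a}.
FOLLOW(S): in D::=S, the suffix after S is empty, so FOLLOW(S) ⊇ FOLLOW(D) = {a}; in H::=S D a, S is followed by D a with FIRST {a, d, f, h}. Thus FOLLOW(S) = {$, a, d, f, h}.
FOLLOW(H): in S::=H, the suffix after H is empty, so FOLLOW(H) ⊇ FOLLOW(S) = {$, a, d, f, h}; in S::=h H d, H is followed by d with FIRST {d}. Thus FOLLOW(H) = {$, a, d, f, h}.

{$, a, d, f, h}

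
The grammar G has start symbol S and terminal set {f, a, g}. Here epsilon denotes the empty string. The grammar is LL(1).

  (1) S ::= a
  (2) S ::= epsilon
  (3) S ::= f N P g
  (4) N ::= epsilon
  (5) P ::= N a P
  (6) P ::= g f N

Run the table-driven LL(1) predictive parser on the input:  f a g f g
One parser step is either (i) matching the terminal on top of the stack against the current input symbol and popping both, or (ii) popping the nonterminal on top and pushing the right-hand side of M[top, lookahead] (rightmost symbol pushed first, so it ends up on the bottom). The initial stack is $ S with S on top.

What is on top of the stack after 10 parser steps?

g

      Stack      Input        Action
   1  $ S        f a g f g $  expand S ::= f N P g
   2  $ g P N f  f a g f g $  match f
   3  $ g P N    a g f g $    expand N ::= epsilon
   4  $ g P      a g f g $    expand P ::= N a P
   5  $ g P a N  a g f g $    expand N ::= epsilon
   6  $ g P a    a g f g $    match a
   7  $ g P      g f g $      expand P ::= g f N
   8  $ g N f g  g f g $      match g
   9  $ g N f    f g $        match f
  10  $ g N      g $          expand N ::= epsilon
Stack after step 10: $ g (top = g).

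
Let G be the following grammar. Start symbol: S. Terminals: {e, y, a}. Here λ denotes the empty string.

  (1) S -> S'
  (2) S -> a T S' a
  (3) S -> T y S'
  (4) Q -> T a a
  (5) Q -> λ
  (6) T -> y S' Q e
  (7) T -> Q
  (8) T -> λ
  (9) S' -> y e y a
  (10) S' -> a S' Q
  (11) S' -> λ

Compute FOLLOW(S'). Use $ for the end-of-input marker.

{$, a, e, y}

FIRST(S') = {λ, a, y}
FIRST(S) = {λ, a, y}  (via S', T y S')
FIRST(Q) = {λ, a, y}  (via T a a)
FIRST(T) = {λ, a, y}  (via Q)
FOLLOW(S) includes $ since S is the start symbol.
FOLLOW(S): S appears on no right-hand side. Thus FOLLOW(S) = {$}.
FOLLOW(T): in S->a T S' a, T is followed by S' a with FIRST {a, y}; in S->T y S', T is followed by y S' with FIRST {y}; in Q->T a a, T is followed by a a with FIRST {a}. Thus FOLLOW(T) = {a, y}.
FOLLOW(S'): in S->S', the suffix after S' is empty, so FOLLOW(S') ⊇ FOLLOW(S) = {$}; in S->a T S' a, S' is followed by a with FIRST {a}; in S->T y S', the suffix after S' is empty, so FOLLOW(S') ⊇ FOLLOW(S) = {$}; in T->y S' Q e, S' is followed by Q e with FIRST {a, e, y}; in S'->a S' Q, S' is followed by Q with FIRST {λ, a, y}; in S'->a S' Q, the suffix after S' is nullable (adds nothing new). Thus FOLLOW(S') = {$, a, e, y}.
FOLLOW(Q): in T->y S' Q e, Q is followed by e with FIRST {e}; in T->Q, the suffix after Q is empty, so FOLLOW(Q) ⊇ FOLLOW(T) = {a, y}; in S'->a S' Q, the suffix after Q is empty, so FOLLOW(Q) ⊇ FOLLOW(S') = {$, a, e, y}. Thus FOLLOW(Q) = {$, a, e, y}.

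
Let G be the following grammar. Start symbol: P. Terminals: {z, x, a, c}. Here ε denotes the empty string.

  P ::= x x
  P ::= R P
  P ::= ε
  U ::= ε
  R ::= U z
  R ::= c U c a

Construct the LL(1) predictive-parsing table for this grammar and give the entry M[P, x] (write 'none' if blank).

FIRST(U): from U::=ε we get {ε}. So FIRST(U) = {ε}.
FIRST(R): from R::=U z we get {z}; from R::=c U c a we get {c}. So FIRST(R) = {c, z}.
FIRST(P): from P::=x x we get {x}; from P::=R P we get {c, z}; from P::=ε we get {ε}. So FIRST(P) = {ε, c, x, z}.
FOLLOW(P) includes $ since P is the start symbol.
FOLLOW(P): in P::=R P, the suffix after P is empty (adds nothing new). Thus FOLLOW(P) = {$}.
For P ::= x x: FIRST(x x) = {x}, so it goes in M[P, t] for t ∈ {x}.
For P ::= R P: FIRST(R P) = {c, z}, so it goes in M[P, t] for t ∈ {c, z}.
For P ::= ε: FIRST(ε) = {ε}, so it goes in M[P, t] for t ∈ {}; since ε ∈ FIRST, also for every t ∈ FOLLOW(P) = {$}.

P ::= x x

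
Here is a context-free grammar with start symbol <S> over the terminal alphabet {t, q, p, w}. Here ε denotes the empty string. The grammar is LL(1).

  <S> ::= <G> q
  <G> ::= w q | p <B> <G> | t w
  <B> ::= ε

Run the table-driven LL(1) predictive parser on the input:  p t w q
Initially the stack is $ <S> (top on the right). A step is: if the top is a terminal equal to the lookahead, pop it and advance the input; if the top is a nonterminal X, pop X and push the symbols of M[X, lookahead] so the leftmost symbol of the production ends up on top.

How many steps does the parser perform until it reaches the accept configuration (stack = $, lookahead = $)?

8

step 1: stack=$ <S>  input=p t w q $  — expand <S> ::= <G> q
step 2: stack=$ q <G>  input=p t w q $  — expand <G> ::= p <B> <G>
step 3: stack=$ q <G> <B> p  input=p t w q $  — match p
step 4: stack=$ q <G> <B>  input=t w q $  — expand <B> ::= ε
step 5: stack=$ q <G>  input=t w q $  — expand <G> ::= t w
step 6: stack=$ q w t  input=t w q $  — match t
step 7: stack=$ q w  input=w q $  — match w
step 8: stack=$ q  input=q $  — match q
Accept reached after 8 steps.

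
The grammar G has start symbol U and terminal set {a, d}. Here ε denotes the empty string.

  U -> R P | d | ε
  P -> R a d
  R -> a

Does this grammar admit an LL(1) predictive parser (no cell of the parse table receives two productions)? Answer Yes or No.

FIRST(U) = {ε, a, d}
FIRST(P) = {a}
FIRST(R) = {a}
FOLLOW(U) = {$}
FOLLOW(P) = {$}
FOLLOW(R) = {a}
Each cell of M receives at most one production.

Yes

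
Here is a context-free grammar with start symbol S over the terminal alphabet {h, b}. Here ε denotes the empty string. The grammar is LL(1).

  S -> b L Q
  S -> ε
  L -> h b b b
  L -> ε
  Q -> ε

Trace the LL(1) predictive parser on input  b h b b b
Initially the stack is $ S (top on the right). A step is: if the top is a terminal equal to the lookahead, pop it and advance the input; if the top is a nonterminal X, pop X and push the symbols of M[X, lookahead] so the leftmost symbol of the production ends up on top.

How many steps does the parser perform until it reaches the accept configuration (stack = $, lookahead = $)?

8

     Stack        Input        Action
  1  $ S          b h b b b $  expand S -> b L Q
  2  $ Q L b      b h b b b $  match b
  3  $ Q L        h b b b $    expand L -> h b b b
  4  $ Q b b b h  h b b b $    match h
  5  $ Q b b b    b b b $      match b
  6  $ Q b b      b b $        match b
  7  $ Q b        b $          match b
  8  $ Q          $            expand Q -> ε
Accept reached after 8 steps.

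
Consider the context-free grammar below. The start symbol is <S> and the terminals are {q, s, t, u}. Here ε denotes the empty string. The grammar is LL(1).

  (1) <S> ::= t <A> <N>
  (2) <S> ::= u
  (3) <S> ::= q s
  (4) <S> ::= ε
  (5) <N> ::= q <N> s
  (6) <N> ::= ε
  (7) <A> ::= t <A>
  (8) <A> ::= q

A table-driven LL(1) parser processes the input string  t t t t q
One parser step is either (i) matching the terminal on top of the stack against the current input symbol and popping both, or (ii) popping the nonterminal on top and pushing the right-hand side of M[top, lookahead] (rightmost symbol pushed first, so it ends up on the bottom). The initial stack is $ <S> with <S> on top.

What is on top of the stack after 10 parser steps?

<N>

      Stack        Input        Action
   1  $ <S>        t t t t q $  expand <S> ::= t <A> <N>
   2  $ <N> <A> t  t t t t q $  match t
   3  $ <N> <A>    t t t q $    expand <A> ::= t <A>
   4  $ <N> <A> t  t t t q $    match t
   5  $ <N> <A>    t t q $      expand <A> ::= t <A>
   6  $ <N> <A> t  t t q $      match t
   7  $ <N> <A>    t q $        expand <A> ::= t <A>
   8  $ <N> <A> t  t q $        match t
   9  $ <N> <A>    q $          expand <A> ::= q
  10  $ <N> q      q $          match q
Stack after step 10: $ <N> (top = <N>).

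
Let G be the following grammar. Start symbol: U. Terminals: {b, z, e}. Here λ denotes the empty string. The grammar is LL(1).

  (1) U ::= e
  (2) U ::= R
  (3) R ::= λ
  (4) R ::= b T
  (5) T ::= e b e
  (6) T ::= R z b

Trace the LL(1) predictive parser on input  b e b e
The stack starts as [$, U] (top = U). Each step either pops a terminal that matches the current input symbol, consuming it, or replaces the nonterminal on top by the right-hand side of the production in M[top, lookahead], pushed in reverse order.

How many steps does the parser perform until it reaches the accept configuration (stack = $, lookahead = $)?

7

step 1: stack=$ U  input=b e b e $  — expand U ::= R
step 2: stack=$ R  input=b e b e $  — expand R ::= b T
step 3: stack=$ T b  input=b e b e $  — match b
step 4: stack=$ T  input=e b e $  — expand T ::= e b e
step 5: stack=$ e b e  input=e b e $  — match e
step 6: stack=$ e b  input=b e $  — match b
step 7: stack=$ e  input=e $  — match e
Accept reached after 7 steps.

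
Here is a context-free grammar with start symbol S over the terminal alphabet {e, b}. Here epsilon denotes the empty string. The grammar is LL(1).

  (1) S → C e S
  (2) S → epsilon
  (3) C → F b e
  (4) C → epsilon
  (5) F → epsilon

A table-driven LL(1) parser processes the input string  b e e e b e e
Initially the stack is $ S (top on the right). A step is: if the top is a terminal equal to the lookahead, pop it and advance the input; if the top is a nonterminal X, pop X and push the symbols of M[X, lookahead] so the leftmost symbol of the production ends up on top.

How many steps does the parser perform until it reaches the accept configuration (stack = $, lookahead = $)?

      Stack        Input            Action
   1  $ S          b e e e b e e $  expand S → C e S
   2  $ S e C      b e e e b e e $  expand C → F b e
   3  $ S e e b F  b e e e b e e $  expand F → epsilon
   4  $ S e e b    b e e e b e e $  match b
   5  $ S e e      e e e b e e $    match e
   6  $ S e        e e b e e $      match e
   7  $ S          e b e e $        expand S → C e S
   8  $ S e C      e b e e $        expand C → epsilon
   9  $ S e        e b e e $        match e
  10  $ S          b e e $          expand S → C e S
  11  $ S e C      b e e $          expand C → F b e
  12  $ S e e b F  b e e $          expand F → epsilon
  13  $ S e e b    b e e $          match b
  14  $ S e e      e e $            match e
  15  $ S e        e $              match e
  16  $ S          $                expand S → epsilon
Accept reached after 16 steps.

16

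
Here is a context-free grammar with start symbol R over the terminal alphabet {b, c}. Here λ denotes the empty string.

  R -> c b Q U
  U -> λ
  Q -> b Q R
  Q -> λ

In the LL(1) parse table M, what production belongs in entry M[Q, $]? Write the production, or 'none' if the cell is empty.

FIRST(R): from R->c b Q U we get {c}. So FIRST(R) = {c}.
FIRST(U): from U->λ we get {λ}. So FIRST(U) = {λ}.
FIRST(Q): from Q->b Q R we get {b}; from Q->λ we get {λ}. So FIRST(Q) = {λ, b}.
FOLLOW(R) includes $ since R is the start symbol.
FOLLOW(R): in Q->b Q R, the suffix after R is empty, so FOLLOW(R) ⊇ FOLLOW(Q) = {$, c}. Thus FOLLOW(R) = {$, c}.
FOLLOW(Q): in R->c b Q U, Q is followed by U with FIRST {λ}; in R->c b Q U, the suffix after Q is nullable, so FOLLOW(Q) ⊇ FOLLOW(R) = {$, c}; in Q->b Q R, Q is followed by R with FIRST {c}. Thus FOLLOW(Q) = {$, c}.
For Q -> b Q R: FIRST(b Q R) = {b}, so it goes in M[Q, t] for t ∈ {b}.
For Q -> λ: FIRST(λ) = {λ}, so it goes in M[Q, t] for t ∈ {}; since λ ∈ FIRST, also for every t ∈ FOLLOW(Q) = {$, c}.

Q -> λ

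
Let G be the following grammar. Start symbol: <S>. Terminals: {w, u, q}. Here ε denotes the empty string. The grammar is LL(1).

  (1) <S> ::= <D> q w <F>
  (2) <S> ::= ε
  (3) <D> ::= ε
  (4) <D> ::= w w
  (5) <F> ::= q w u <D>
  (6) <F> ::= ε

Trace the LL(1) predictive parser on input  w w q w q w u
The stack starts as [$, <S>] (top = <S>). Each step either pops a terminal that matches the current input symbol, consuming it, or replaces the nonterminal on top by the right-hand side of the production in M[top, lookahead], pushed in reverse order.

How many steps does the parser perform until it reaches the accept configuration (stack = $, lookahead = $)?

      Stack          Input            Action
   1  $ <S>          w w q w q w u $  expand <S> ::= <D> q w <F>
   2  $ <F> w q <D>  w w q w q w u $  expand <D> ::= w w
   3  $ <F> w q w w  w w q w q w u $  match w
   4  $ <F> w q w    w q w q w u $    match w
   5  $ <F> w q      q w q w u $      match q
   6  $ <F> w        w q w u $        match w
   7  $ <F>          q w u $          expand <F> ::= q w u <D>
   8  $ <D> u w q    q w u $          match q
   9  $ <D> u w      w u $            match w
  10  $ <D> u        u $              match u
  11  $ <D>          $                expand <D> ::= ε
Accept reached after 11 steps.

11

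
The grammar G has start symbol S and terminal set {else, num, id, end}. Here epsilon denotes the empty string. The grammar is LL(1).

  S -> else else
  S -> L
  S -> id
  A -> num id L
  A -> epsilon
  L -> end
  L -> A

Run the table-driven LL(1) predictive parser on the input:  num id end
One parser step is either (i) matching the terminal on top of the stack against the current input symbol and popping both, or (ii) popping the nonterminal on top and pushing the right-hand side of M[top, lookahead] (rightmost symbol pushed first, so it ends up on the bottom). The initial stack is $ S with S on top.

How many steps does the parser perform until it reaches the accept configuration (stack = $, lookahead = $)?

step 1: stack=$ S  input=num id end $  — expand S -> L
step 2: stack=$ L  input=num id end $  — expand L -> A
step 3: stack=$ A  input=num id end $  — expand A -> num id L
step 4: stack=$ L id num  input=num id end $  — match num
step 5: stack=$ L id  input=id end $  — match id
step 6: stack=$ L  input=end $  — expand L -> end
step 7: stack=$ end  input=end $  — match end
Accept reached after 7 steps.

7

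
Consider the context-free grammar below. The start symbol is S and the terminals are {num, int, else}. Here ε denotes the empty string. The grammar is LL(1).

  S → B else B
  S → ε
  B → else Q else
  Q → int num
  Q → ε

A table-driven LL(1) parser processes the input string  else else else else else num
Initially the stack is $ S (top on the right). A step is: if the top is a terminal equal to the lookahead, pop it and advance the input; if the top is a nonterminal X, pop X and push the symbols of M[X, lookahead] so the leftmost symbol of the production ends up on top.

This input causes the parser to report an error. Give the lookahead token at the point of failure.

num

      Stack                 Input                           Action
   1  $ S                   else else else else else num $  expand S → B else B
   2  $ B else B            else else else else else num $  expand B → else Q else
   3  $ B else else Q else  else else else else else num $  match else
   4  $ B else else Q       else else else else num $       expand Q → ε
   5  $ B else else         else else else else num $       match else
   6  $ B else              else else else num $            match else
   7  $ B                   else else num $                 expand B → else Q else
   8  $ else Q else         else else num $                 match else
   9  $ else Q              else num $                      expand Q → ε
  10  $ else                else num $                      match else
  11  $                     num $                           error: stack empty but input remains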